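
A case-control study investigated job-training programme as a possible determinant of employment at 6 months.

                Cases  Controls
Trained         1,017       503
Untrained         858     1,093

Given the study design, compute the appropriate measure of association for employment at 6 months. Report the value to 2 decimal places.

Cells: a = 1017, b = 503, c = 858, d = 1093.
This is a case-control study: participants were sampled on outcome status, so risks in the source population cannot be estimated directly — relative risk is not valid here. The odds ratio is the appropriate measure.
OR = (a·d)/(b·c) = (1017 × 1093) / (503 × 858) = 1111581 / 431574 = 2.57564

2.58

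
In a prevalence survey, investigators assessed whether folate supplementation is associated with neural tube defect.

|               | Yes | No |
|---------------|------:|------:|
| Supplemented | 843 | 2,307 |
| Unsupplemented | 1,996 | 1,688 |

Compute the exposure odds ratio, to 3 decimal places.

0.309

Cells: a = 843, b = 2307, c = 1996, d = 1688.
OR = (a·d)/(b·c) = (843 × 1688) / (2307 × 1996) = 1422984 / 4604772 = 0.30902
Exposure is associated with lower odds of neural tube defect (OR = 0.31 < 1).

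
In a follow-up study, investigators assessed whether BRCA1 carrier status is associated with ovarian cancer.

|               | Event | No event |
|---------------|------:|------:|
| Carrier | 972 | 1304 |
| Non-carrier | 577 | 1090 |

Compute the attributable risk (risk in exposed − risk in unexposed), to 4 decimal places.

Cells: a = 972, b = 1304, c = 577, d = 1090.
Risk in exposed = 972/2276 = 0.427065; risk in unexposed = 577/1667 = 0.346131.
Risk difference = 0.427065 − 0.346131 = 0.080934

0.0809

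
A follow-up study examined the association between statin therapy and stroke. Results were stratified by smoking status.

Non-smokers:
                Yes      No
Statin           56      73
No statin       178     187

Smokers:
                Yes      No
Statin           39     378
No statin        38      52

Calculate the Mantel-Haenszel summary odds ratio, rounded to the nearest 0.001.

0.461

OR_MH = Σ(aᵢdᵢ/nᵢ) / Σ(bᵢcᵢ/nᵢ), where nᵢ is the stratum total.
Stratum 1 (Non-smokers): n = 494; a·d/n = 56·187/494 = 21.1984; b·c/n = 73·178/494 = 26.3036
Stratum 2 (Smokers): n = 507; a·d/n = 39·52/507 = 4.0000; b·c/n = 378·38/507 = 28.3314
OR_MH = (21.1984 + 4.0000) / (26.3036 + 28.3314) = 25.1984 / 54.6350 = 0.46121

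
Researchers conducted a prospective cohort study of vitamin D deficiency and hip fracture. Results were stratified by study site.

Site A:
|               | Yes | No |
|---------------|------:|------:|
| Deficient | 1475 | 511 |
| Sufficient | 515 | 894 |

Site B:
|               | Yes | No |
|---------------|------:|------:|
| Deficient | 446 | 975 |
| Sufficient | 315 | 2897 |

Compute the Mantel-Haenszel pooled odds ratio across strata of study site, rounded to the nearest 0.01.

4.64

OR_MH = Σ(aᵢdᵢ/nᵢ) / Σ(bᵢcᵢ/nᵢ), where nᵢ is the stratum total.
Stratum 1 (Site A): n = 3395; a·d/n = 1475·894/3395 = 388.4094; b·c/n = 511·515/3395 = 77.5155
Stratum 2 (Site B): n = 4633; a·d/n = 446·2897/4633 = 278.8824; b·c/n = 975·315/4633 = 66.2907
OR_MH = (388.4094 + 278.8824) / (77.5155 + 66.2907) = 667.2918 / 143.8062 = 4.64022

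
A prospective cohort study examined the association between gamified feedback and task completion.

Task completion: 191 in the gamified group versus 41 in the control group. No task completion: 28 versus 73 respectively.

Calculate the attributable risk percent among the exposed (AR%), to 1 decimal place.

58.8

From the description: a = 191, b = 28, c = 41, d = 73.
Risk in exposed = 191/219 = 0.87215; risk in unexposed = 41/114 = 0.35965.
RR = 0.87215/0.35965 = 2.42499
AR% = (RR − 1)/RR × 100 = (2.42499 − 1)/2.42499 × 100 = 58.7627%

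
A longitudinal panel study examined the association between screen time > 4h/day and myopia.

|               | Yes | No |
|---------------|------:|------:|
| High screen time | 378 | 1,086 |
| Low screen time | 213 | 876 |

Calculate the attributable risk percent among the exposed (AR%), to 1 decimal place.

Cells: a = 378, b = 1086, c = 213, d = 876.
Risk in exposed = 378/1464 = 0.25820; risk in unexposed = 213/1089 = 0.19559.
RR = 0.25820/0.19559 = 1.32008
AR% = (RR − 1)/RR × 100 = (1.32008 − 1)/1.32008 × 100 = 24.2468%

24.2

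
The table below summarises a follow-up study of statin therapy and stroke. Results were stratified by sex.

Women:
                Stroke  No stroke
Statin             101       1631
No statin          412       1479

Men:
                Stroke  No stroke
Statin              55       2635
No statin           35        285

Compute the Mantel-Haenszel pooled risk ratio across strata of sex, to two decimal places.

0.26

RR_MH = Σ(aᵢ·n₀ᵢ/nᵢ) / Σ(cᵢ·n₁ᵢ/nᵢ), with n₁ᵢ = aᵢ+bᵢ (exposed), n₀ᵢ = cᵢ+dᵢ (unexposed), nᵢ = n₁ᵢ+n₀ᵢ.
Stratum 1 (Women): n₁ = 1732, n₀ = 1891, n = 3623; a·n₀/n = 101·1891/3623 = 52.7163; c·n₁/n = 412·1732/3623 = 196.9594
Stratum 2 (Men): n₁ = 2690, n₀ = 320, n = 3010; a·n₀/n = 55·320/3010 = 5.8472; c·n₁/n = 35·2690/3010 = 31.2791
RR_MH = (52.7163 + 5.8472) / (196.9594 + 31.2791) = 58.5634 / 228.2385 = 0.25659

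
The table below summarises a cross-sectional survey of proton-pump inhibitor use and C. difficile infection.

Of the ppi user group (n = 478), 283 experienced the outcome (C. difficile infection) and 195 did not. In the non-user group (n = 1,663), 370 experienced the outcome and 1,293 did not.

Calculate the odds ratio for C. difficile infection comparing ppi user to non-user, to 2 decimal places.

5.07

From the description: a = 283, b = 195, c = 370, d = 1293.
OR = (a·d)/(b·c) = (283 × 1293) / (195 × 370) = 365919 / 72150 = 5.07164
The odds of C. difficile infection are about 5.07 times as high in the ppi user group.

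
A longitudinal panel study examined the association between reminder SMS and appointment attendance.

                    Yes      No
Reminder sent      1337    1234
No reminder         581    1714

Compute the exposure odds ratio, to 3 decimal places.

Cells: a = 1337, b = 1234, c = 581, d = 1714.
OR = (a·d)/(b·c) = (1337 × 1714) / (1234 × 581) = 2291618 / 716954 = 3.19633
The odds of appointment attendance are about 3.20 times as high in the reminder sent group.

3.196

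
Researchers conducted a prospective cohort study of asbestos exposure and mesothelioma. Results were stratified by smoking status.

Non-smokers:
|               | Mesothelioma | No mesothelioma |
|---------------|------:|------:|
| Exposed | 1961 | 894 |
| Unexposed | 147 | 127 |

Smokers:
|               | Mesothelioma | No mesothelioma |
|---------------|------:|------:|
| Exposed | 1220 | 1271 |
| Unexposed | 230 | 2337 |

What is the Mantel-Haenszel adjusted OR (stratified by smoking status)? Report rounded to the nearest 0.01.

6.45

OR_MH = Σ(aᵢdᵢ/nᵢ) / Σ(bᵢcᵢ/nᵢ), where nᵢ is the stratum total.
Stratum 1 (Non-smokers): n = 3129; a·d/n = 1961·127/3129 = 79.5932; b·c/n = 894·147/3129 = 42.0000
Stratum 2 (Smokers): n = 5058; a·d/n = 1220·2337/5058 = 563.6892; b·c/n = 1271·230/5058 = 57.7956
OR_MH = (79.5932 + 563.6892) / (42.0000 + 57.7956) = 643.2824 / 99.7956 = 6.44600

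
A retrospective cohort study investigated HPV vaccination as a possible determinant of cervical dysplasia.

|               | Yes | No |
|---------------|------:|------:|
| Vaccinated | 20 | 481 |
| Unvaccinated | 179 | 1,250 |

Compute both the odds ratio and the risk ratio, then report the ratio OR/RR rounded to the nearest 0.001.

0.911

Cells: a = 20, b = 481, c = 179, d = 1250.
OR = (20·1250)/(481·179) = 25000/86099 = 0.29036
Risk in exposed = 20/501 = 0.03992; risk in unexposed = 179/1429 = 0.12526; RR = 0.31869
OR/RR = 0.29036 / 0.31869 = 0.91111
The outcome is not rare, so the OR lies further from 1 than the RR.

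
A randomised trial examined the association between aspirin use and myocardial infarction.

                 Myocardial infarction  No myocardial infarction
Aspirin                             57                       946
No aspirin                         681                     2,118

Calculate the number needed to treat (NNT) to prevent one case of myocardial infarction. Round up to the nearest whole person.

6

Risk in treated group = 57/1003 = 0.05683; risk in control = 681/2799 = 0.24330.
Absolute risk reduction = 0.24330 − 0.05683 = 0.18647
NNT = 1 / ARR = 1 / 0.18647 = 5.363 → round up → 6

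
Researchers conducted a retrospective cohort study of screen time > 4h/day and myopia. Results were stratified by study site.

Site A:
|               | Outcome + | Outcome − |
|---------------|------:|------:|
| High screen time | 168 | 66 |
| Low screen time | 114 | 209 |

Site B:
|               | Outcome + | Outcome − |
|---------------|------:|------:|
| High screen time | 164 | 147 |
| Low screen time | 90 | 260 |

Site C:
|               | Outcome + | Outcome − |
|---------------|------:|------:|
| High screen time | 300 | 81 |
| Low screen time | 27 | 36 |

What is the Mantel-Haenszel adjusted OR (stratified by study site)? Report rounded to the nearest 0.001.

3.950

OR_MH = Σ(aᵢdᵢ/nᵢ) / Σ(bᵢcᵢ/nᵢ), where nᵢ is the stratum total.
Stratum 1 (Site A): n = 557; a·d/n = 168·209/557 = 63.0377; b·c/n = 66·114/557 = 13.5081
Stratum 2 (Site B): n = 661; a·d/n = 164·260/661 = 64.5083; b·c/n = 147·90/661 = 20.0151
Stratum 3 (Site C): n = 444; a·d/n = 300·36/444 = 24.3243; b·c/n = 81·27/444 = 4.9257
OR_MH = (63.0377 + 64.5083 + 24.3243) / (13.5081 + 20.0151 + 4.9257) = 151.8703 / 38.4489 = 3.94993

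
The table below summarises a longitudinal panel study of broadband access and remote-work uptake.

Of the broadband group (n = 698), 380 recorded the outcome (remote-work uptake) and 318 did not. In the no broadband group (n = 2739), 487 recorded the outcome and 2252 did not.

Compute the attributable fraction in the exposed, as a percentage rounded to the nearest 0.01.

From the description: a = 380, b = 318, c = 487, d = 2252.
Risk in exposed = 380/698 = 0.54441; risk in unexposed = 487/2739 = 0.17780.
RR = 0.54441/0.17780 = 3.06190
AR% = (RR − 1)/RR × 100 = (3.06190 − 1)/3.06190 × 100 = 67.3406%

67.34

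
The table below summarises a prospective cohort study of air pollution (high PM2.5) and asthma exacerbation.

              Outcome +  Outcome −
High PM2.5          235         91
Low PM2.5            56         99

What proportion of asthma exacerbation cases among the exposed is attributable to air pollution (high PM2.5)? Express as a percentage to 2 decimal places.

49.88

Cells: a = 235, b = 91, c = 56, d = 99.
Risk in exposed = 235/326 = 0.72086; risk in unexposed = 56/155 = 0.36129.
RR = 0.72086/0.36129 = 1.99523
AR% = (RR − 1)/RR × 100 = (1.99523 − 1)/1.99523 × 100 = 49.8806%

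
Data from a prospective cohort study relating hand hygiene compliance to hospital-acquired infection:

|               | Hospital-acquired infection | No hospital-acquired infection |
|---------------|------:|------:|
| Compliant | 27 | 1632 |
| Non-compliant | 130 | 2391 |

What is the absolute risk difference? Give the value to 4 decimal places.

Cells: a = 27, b = 1632, c = 130, d = 2391.
Risk in exposed = 27/1659 = 0.016275; risk in unexposed = 130/2521 = 0.051567.
Risk difference = 0.016275 − 0.051567 = -0.035292

-0.0353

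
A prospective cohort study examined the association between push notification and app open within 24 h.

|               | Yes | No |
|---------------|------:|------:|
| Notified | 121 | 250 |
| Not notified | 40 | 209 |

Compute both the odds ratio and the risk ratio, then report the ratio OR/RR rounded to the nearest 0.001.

1.246

Cells: a = 121, b = 250, c = 40, d = 209.
OR = (121·209)/(250·40) = 25289/10000 = 2.52890
Risk in exposed = 121/371 = 0.32615; risk in unexposed = 40/249 = 0.16064; RR = 2.03026
OR/RR = 2.52890 / 2.03026 = 1.24561
The outcome is not rare, so the OR lies further from 1 than the RR.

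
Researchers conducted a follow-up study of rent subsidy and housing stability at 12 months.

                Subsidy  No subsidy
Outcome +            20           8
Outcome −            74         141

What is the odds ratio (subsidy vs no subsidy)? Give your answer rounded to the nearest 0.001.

Reading the table with exposure as columns: a = 20 (Subsidy, case), b = 74 (Subsidy, non-case), c = 8 (No subsidy, case), d = 141.
OR = (a·d)/(b·c) = (20 × 141) / (74 × 8) = 2820 / 592 = 4.76351
The odds of housing stability at 12 months are about 4.76 times as high in the subsidy group.

4.764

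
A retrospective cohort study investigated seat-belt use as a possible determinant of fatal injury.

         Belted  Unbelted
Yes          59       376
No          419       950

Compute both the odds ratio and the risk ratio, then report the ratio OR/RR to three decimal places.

Reading the table with exposure as columns: a = 59 (Belted, case), b = 419 (Belted, non-case), c = 376 (Unbelted, case), d = 950.
OR = (59·950)/(419·376) = 56050/157544 = 0.35577
Risk in exposed = 59/478 = 0.12343; risk in unexposed = 376/1326 = 0.28356; RR = 0.43529
OR/RR = 0.35577 / 0.43529 = 0.81732
The outcome is not rare, so the OR lies further from 1 than the RR.

0.817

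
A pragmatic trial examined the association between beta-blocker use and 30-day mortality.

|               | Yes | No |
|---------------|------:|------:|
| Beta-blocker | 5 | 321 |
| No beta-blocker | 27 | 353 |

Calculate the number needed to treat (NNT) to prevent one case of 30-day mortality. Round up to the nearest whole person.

18

Risk in treated group = 5/326 = 0.01534; risk in control = 27/380 = 0.07105.
Absolute risk reduction = 0.07105 − 0.01534 = 0.05572
NNT = 1 / ARR = 1 / 0.05572 = 17.948 → round up → 18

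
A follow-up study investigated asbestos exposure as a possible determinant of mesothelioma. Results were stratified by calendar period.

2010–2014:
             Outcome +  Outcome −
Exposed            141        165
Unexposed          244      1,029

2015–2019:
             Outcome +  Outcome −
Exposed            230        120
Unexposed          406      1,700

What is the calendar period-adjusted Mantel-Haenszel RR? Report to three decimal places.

RR_MH = Σ(aᵢ·n₀ᵢ/nᵢ) / Σ(cᵢ·n₁ᵢ/nᵢ), with n₁ᵢ = aᵢ+bᵢ (exposed), n₀ᵢ = cᵢ+dᵢ (unexposed), nᵢ = n₁ᵢ+n₀ᵢ.
Stratum 1 (2010–2014): n₁ = 306, n₀ = 1273, n = 1579; a·n₀/n = 141·1273/1579 = 113.6751; c·n₁/n = 244·306/1579 = 47.2856
Stratum 2 (2015–2019): n₁ = 350, n₀ = 2106, n = 2456; a·n₀/n = 230·2106/2456 = 197.2231; c·n₁/n = 406·350/2456 = 57.8583
RR_MH = (113.6751 + 197.2231) / (47.2856 + 57.8583) = 310.8982 / 105.1439 = 2.95688

2.957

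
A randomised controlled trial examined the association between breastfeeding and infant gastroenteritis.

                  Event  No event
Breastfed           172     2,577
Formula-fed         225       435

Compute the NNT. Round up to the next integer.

Risk in treated group = 172/2749 = 0.06257; risk in control = 225/660 = 0.34091.
Absolute risk reduction = 0.34091 − 0.06257 = 0.27834
NNT = 1 / ARR = 1 / 0.27834 = 3.593 → round up → 4

4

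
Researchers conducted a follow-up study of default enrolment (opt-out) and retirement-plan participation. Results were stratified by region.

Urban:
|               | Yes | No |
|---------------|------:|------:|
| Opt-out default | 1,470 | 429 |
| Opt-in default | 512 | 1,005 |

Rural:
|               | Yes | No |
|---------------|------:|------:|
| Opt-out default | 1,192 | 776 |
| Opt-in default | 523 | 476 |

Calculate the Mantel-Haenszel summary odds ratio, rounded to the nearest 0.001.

3.102

OR_MH = Σ(aᵢdᵢ/nᵢ) / Σ(bᵢcᵢ/nᵢ), where nᵢ is the stratum total.
Stratum 1 (Urban): n = 3416; a·d/n = 1470·1005/3416 = 432.4795; b·c/n = 429·512/3416 = 64.2998
Stratum 2 (Rural): n = 2967; a·d/n = 1192·476/2967 = 191.2342; b·c/n = 776·523/2967 = 136.7873
OR_MH = (432.4795 + 191.2342) / (64.2998 + 136.7873) = 623.7138 / 201.0871 = 3.10171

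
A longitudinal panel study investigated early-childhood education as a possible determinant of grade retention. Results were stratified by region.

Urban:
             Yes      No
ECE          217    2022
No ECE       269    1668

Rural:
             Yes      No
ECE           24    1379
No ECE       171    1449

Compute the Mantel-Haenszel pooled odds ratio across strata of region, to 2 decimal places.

OR_MH = Σ(aᵢdᵢ/nᵢ) / Σ(bᵢcᵢ/nᵢ), where nᵢ is the stratum total.
Stratum 1 (Urban): n = 4176; a·d/n = 217·1668/4176 = 86.6753; b·c/n = 2022·269/4176 = 130.2486
Stratum 2 (Rural): n = 3023; a·d/n = 24·1449/3023 = 11.5038; b·c/n = 1379·171/3023 = 78.0050
OR_MH = (86.6753 + 11.5038) / (130.2486 + 78.0050) = 98.1791 / 208.2535 = 0.47144

0.47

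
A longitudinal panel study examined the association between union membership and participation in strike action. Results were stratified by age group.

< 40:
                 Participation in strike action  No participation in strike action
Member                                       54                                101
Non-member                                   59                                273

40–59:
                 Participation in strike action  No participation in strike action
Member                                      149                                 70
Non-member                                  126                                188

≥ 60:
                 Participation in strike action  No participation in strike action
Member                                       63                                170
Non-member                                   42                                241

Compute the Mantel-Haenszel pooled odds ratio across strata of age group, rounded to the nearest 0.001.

2.634

OR_MH = Σ(aᵢdᵢ/nᵢ) / Σ(bᵢcᵢ/nᵢ), where nᵢ is the stratum total.
Stratum 1 (< 40): n = 487; a·d/n = 54·273/487 = 30.2710; b·c/n = 101·59/487 = 12.2361
Stratum 2 (40–59): n = 533; a·d/n = 149·188/533 = 52.5553; b·c/n = 70·126/533 = 16.5478
Stratum 3 (≥ 60): n = 516; a·d/n = 63·241/516 = 29.4244; b·c/n = 170·42/516 = 13.8372
OR_MH = (30.2710 + 52.5553 + 29.4244) / (12.2361 + 16.5478 + 13.8372) = 112.2508 / 42.6212 = 2.63369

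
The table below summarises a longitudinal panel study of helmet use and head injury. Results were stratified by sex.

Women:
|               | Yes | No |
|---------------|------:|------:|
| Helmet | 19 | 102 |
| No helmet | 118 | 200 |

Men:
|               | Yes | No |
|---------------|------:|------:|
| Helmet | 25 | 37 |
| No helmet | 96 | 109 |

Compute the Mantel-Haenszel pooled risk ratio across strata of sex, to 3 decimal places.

RR_MH = Σ(aᵢ·n₀ᵢ/nᵢ) / Σ(cᵢ·n₁ᵢ/nᵢ), with n₁ᵢ = aᵢ+bᵢ (exposed), n₀ᵢ = cᵢ+dᵢ (unexposed), nᵢ = n₁ᵢ+n₀ᵢ.
Stratum 1 (Women): n₁ = 121, n₀ = 318, n = 439; a·n₀/n = 19·318/439 = 13.7631; c·n₁/n = 118·121/439 = 32.5239
Stratum 2 (Men): n₁ = 62, n₀ = 205, n = 267; a·n₀/n = 25·205/267 = 19.1948; c·n₁/n = 96·62/267 = 22.2921
RR_MH = (13.7631 + 19.1948) / (32.5239 + 22.2921) = 32.9579 / 54.8161 = 0.60124

0.601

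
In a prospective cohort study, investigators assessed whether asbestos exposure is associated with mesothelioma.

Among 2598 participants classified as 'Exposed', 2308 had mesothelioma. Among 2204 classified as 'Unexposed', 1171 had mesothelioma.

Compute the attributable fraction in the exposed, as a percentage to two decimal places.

From the description: a = 2308, b = 290, c = 1171, d = 1033.
Risk in exposed = 2308/2598 = 0.88838; risk in unexposed = 1171/2204 = 0.53131.
RR = 0.88838/0.53131 = 1.67206
AR% = (RR − 1)/RR × 100 = (1.67206 − 1)/1.67206 × 100 = 40.1935%

40.19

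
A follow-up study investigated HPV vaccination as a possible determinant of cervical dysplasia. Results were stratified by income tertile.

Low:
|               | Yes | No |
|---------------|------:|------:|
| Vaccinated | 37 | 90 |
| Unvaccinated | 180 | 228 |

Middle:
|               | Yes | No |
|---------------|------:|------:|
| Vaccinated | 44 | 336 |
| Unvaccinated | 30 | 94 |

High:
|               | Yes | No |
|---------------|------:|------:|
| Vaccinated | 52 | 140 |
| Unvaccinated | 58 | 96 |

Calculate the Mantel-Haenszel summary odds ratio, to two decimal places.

OR_MH = Σ(aᵢdᵢ/nᵢ) / Σ(bᵢcᵢ/nᵢ), where nᵢ is the stratum total.
Stratum 1 (Low): n = 535; a·d/n = 37·228/535 = 15.7682; b·c/n = 90·180/535 = 30.2804
Stratum 2 (Middle): n = 504; a·d/n = 44·94/504 = 8.2063; b·c/n = 336·30/504 = 20.0000
Stratum 3 (High): n = 346; a·d/n = 52·96/346 = 14.4277; b·c/n = 140·58/346 = 23.4682
OR_MH = (15.7682 + 8.2063 + 14.4277) / (30.2804 + 20.0000 + 23.4682) = 38.4023 / 73.7486 = 0.52072

0.52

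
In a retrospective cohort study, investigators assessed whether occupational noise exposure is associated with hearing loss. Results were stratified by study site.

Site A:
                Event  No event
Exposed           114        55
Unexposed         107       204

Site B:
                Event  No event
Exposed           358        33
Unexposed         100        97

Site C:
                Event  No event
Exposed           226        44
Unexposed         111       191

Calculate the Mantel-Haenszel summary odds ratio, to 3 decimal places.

OR_MH = Σ(aᵢdᵢ/nᵢ) / Σ(bᵢcᵢ/nᵢ), where nᵢ is the stratum total.
Stratum 1 (Site A): n = 480; a·d/n = 114·204/480 = 48.4500; b·c/n = 55·107/480 = 12.2604
Stratum 2 (Site B): n = 588; a·d/n = 358·97/588 = 59.0578; b·c/n = 33·100/588 = 5.6122
Stratum 3 (Site C): n = 572; a·d/n = 226·191/572 = 75.4650; b·c/n = 44·111/572 = 8.5385
OR_MH = (48.4500 + 59.0578 + 75.4650) / (12.2604 + 5.6122 + 8.5385) = 182.9729 / 26.4111 = 6.92787

6.928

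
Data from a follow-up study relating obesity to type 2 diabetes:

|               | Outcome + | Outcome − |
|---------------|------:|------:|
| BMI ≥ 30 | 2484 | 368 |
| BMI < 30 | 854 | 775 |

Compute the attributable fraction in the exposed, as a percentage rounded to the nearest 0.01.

Cells: a = 2484, b = 368, c = 854, d = 775.
Risk in exposed = 2484/2852 = 0.87097; risk in unexposed = 854/1629 = 0.52425.
RR = 0.87097/0.52425 = 1.66137
AR% = (RR − 1)/RR × 100 = (1.66137 − 1)/1.66137 × 100 = 39.8086%

39.81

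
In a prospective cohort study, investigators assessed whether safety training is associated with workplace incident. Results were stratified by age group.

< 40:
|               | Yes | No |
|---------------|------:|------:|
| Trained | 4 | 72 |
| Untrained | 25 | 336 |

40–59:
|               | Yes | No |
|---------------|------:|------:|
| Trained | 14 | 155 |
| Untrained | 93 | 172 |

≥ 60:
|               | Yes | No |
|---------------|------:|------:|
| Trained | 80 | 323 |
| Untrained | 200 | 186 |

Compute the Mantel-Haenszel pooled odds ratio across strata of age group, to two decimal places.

0.23

OR_MH = Σ(aᵢdᵢ/nᵢ) / Σ(bᵢcᵢ/nᵢ), where nᵢ is the stratum total.
Stratum 1 (< 40): n = 437; a·d/n = 4·336/437 = 3.0755; b·c/n = 72·25/437 = 4.1190
Stratum 2 (40–59): n = 434; a·d/n = 14·172/434 = 5.5484; b·c/n = 155·93/434 = 33.2143
Stratum 3 (≥ 60): n = 789; a·d/n = 80·186/789 = 18.8593; b·c/n = 323·200/789 = 81.8758
OR_MH = (3.0755 + 5.5484 + 18.8593) / (4.1190 + 33.2143 + 81.8758) = 27.4832 / 119.2091 = 0.23055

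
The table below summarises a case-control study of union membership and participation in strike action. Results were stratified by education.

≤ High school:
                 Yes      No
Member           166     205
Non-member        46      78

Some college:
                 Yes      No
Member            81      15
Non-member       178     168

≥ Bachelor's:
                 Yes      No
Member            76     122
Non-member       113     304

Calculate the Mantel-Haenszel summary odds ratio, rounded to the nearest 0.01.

1.99

OR_MH = Σ(aᵢdᵢ/nᵢ) / Σ(bᵢcᵢ/nᵢ), where nᵢ is the stratum total.
Stratum 1 (≤ High school): n = 495; a·d/n = 166·78/495 = 26.1576; b·c/n = 205·46/495 = 19.0505
Stratum 2 (Some college): n = 442; a·d/n = 81·168/442 = 30.7873; b·c/n = 15·178/442 = 6.0407
Stratum 3 (≥ Bachelor's): n = 615; a·d/n = 76·304/615 = 37.5675; b·c/n = 122·113/615 = 22.4163
OR_MH = (26.1576 + 30.7873 + 37.5675) / (19.0505 + 6.0407 + 22.4163) = 94.5124 / 47.5075 = 1.98942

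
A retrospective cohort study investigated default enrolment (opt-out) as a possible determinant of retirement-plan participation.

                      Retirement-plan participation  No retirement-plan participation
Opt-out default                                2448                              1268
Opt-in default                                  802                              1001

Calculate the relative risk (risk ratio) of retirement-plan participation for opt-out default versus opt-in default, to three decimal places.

Cells: a = 2448, b = 1268, c = 802, d = 1001.
Risk in exposed = 2448/3716 = 0.65877; risk in unexposed = 802/1803 = 0.44481.
RR = 0.65877 / 0.44481 = 1.48101
The risk among the exposed is 1.48 times that among the unexposed.

1.481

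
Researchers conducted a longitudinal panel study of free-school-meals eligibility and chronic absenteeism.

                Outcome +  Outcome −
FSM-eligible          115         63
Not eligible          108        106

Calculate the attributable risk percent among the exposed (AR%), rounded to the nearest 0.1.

Cells: a = 115, b = 63, c = 108, d = 106.
Risk in exposed = 115/178 = 0.64607; risk in unexposed = 108/214 = 0.50467.
RR = 0.64607/0.50467 = 1.28017
AR% = (RR − 1)/RR × 100 = (1.28017 − 1)/1.28017 × 100 = 21.8854%

21.9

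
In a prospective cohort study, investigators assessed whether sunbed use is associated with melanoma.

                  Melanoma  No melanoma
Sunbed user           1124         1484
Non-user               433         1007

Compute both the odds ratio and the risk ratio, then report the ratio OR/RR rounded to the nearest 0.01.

1.23

Cells: a = 1124, b = 1484, c = 433, d = 1007.
OR = (1124·1007)/(1484·433) = 1131868/642572 = 1.76146
Risk in exposed = 1124/2608 = 0.43098; risk in unexposed = 433/1440 = 0.30069; RR = 1.43329
OR/RR = 1.76146 / 1.43329 = 1.22897
The outcome is not rare, so the OR lies further from 1 than the RR.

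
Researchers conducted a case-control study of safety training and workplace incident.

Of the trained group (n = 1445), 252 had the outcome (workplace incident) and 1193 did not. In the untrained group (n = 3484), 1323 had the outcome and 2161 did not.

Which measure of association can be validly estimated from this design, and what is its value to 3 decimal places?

From the description: a = 252, b = 1193, c = 1323, d = 2161.
This is a case-control study: participants were sampled on outcome status, so risks in the source population cannot be estimated directly — relative risk is not valid here. The odds ratio is the appropriate measure.
OR = (a·d)/(b·c) = (252 × 2161) / (1193 × 1323) = 544572 / 1578339 = 0.34503

0.345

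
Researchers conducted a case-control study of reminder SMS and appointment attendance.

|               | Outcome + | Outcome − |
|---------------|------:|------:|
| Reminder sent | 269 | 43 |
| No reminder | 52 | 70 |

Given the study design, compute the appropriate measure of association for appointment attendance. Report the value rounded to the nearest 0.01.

Cells: a = 269, b = 43, c = 52, d = 70.
This is a case-control study: participants were sampled on outcome status, so risks in the source population cannot be estimated directly — relative risk is not valid here. The odds ratio is the appropriate measure.
OR = (a·d)/(b·c) = (269 × 70) / (43 × 52) = 18830 / 2236 = 8.42129

8.42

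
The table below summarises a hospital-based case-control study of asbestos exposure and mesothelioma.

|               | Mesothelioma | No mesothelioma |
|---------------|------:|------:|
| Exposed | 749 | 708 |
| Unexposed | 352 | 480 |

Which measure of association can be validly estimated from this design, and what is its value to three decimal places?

1.443

Cells: a = 749, b = 708, c = 352, d = 480.
This is a hospital-based case-control study: participants were sampled on outcome status, so risks in the source population cannot be estimated directly — relative risk is not valid here. The odds ratio is the appropriate measure.
OR = (a·d)/(b·c) = (749 × 480) / (708 × 352) = 359520 / 249216 = 1.44260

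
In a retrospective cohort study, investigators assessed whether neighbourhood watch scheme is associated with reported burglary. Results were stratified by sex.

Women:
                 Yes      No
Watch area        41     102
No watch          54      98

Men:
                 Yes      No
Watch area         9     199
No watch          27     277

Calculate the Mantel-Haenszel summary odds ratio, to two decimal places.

OR_MH = Σ(aᵢdᵢ/nᵢ) / Σ(bᵢcᵢ/nᵢ), where nᵢ is the stratum total.
Stratum 1 (Women): n = 295; a·d/n = 41·98/295 = 13.6203; b·c/n = 102·54/295 = 18.6712
Stratum 2 (Men): n = 512; a·d/n = 9·277/512 = 4.8691; b·c/n = 199·27/512 = 10.4941
OR_MH = (13.6203 + 4.8691) / (18.6712 + 10.4941) = 18.4895 / 29.1653 = 0.63395

0.63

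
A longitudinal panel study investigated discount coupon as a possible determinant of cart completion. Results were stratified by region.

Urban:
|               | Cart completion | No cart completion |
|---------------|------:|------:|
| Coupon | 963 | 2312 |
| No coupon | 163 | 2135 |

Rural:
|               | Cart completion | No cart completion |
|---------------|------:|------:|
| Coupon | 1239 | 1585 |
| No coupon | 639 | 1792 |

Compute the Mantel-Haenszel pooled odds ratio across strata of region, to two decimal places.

OR_MH = Σ(aᵢdᵢ/nᵢ) / Σ(bᵢcᵢ/nᵢ), where nᵢ is the stratum total.
Stratum 1 (Urban): n = 5573; a·d/n = 963·2135/5573 = 368.9225; b·c/n = 2312·163/5573 = 67.6217
Stratum 2 (Rural): n = 5255; a·d/n = 1239·1792/5255 = 422.5096; b·c/n = 1585·639/5255 = 192.7336
OR_MH = (368.9225 + 422.5096) / (67.6217 + 192.7336) = 791.4321 / 260.3553 = 3.03982

3.04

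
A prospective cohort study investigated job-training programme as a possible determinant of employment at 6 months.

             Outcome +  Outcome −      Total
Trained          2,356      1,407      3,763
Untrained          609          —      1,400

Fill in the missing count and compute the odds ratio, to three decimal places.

The missing cell is in the unexposed row: 1400 − 609 = 791.
So a = 2356, b = 1407, c = 609, d = 791.
OR = (a·d)/(b·c) = (2356 × 791) / (1407 × 609) = 1863596 / 856863 = 2.17491

2.175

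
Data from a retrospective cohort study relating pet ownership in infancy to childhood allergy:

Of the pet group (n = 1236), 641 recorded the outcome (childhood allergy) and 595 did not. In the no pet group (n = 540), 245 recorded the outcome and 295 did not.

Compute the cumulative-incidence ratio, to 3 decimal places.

1.143

From the description: a = 641, b = 595, c = 245, d = 295.
Risk in exposed = 641/1236 = 0.51861; risk in unexposed = 245/540 = 0.45370.
RR = 0.51861 / 0.45370 = 1.14306
The risk among the exposed is 1.14 times that among the unexposed.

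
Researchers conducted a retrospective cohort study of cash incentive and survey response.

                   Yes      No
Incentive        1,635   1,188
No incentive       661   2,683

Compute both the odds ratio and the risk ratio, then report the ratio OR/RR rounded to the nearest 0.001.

Cells: a = 1635, b = 1188, c = 661, d = 2683.
OR = (1635·2683)/(1188·661) = 4386705/785268 = 5.58625
Risk in exposed = 1635/2823 = 0.57917; risk in unexposed = 661/3344 = 0.19767; RR = 2.93003
OR/RR = 5.58625 / 2.93003 = 1.90655
The outcome is not rare, so the OR lies further from 1 than the RR.

1.907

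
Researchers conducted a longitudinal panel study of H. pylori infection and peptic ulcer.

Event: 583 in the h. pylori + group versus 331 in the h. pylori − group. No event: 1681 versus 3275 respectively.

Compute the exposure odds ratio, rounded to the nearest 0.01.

3.43

From the description: a = 583, b = 1681, c = 331, d = 3275.
OR = (a·d)/(b·c) = (583 × 3275) / (1681 × 331) = 1909325 / 556411 = 3.43150
The odds of peptic ulcer are about 3.43 times as high in the h. pylori + group.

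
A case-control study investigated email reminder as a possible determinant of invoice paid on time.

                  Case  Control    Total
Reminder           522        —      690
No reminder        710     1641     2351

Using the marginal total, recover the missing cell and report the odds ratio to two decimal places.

The missing cell is in the exposed row: 690 − 522 = 168.
So a = 522, b = 168, c = 710, d = 1641.
OR = (a·d)/(b·c) = (522 × 1641) / (168 × 710) = 856602 / 119280 = 7.18144

7.18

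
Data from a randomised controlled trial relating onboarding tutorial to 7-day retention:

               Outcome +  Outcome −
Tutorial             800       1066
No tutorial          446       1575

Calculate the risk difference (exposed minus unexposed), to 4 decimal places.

Cells: a = 800, b = 1066, c = 446, d = 1575.
Risk in exposed = 800/1866 = 0.428725; risk in unexposed = 446/2021 = 0.220683.
Risk difference = 0.428725 − 0.220683 = 0.208042

0.2080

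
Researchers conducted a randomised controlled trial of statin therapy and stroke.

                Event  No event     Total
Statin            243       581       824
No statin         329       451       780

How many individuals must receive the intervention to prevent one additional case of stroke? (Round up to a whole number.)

8

Risk in treated group = 243/824 = 0.29490; risk in control = 329/780 = 0.42179.
Absolute risk reduction = 0.42179 − 0.29490 = 0.12689
NNT = 1 / ARR = 1 / 0.12689 = 7.881 → round up → 8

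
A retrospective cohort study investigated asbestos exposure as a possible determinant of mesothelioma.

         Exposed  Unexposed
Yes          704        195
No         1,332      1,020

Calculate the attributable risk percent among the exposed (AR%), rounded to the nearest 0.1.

Reading the table with exposure as columns: a = 704 (Exposed, case), b = 1332 (Exposed, non-case), c = 195 (Unexposed, case), d = 1020.
Risk in exposed = 704/2036 = 0.34578; risk in unexposed = 195/1215 = 0.16049.
RR = 0.34578/0.16049 = 2.15445
AR% = (RR − 1)/RR × 100 = (2.15445 − 1)/2.15445 × 100 = 53.5845%

53.6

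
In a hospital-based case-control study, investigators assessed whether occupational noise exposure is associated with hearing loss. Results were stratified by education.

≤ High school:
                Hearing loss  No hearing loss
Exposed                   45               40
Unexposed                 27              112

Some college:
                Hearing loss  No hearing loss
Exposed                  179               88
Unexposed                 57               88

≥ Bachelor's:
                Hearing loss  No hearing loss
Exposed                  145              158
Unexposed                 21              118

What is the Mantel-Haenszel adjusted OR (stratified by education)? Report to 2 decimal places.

4.06

OR_MH = Σ(aᵢdᵢ/nᵢ) / Σ(bᵢcᵢ/nᵢ), where nᵢ is the stratum total.
Stratum 1 (≤ High school): n = 224; a·d/n = 45·112/224 = 22.5000; b·c/n = 40·27/224 = 4.8214
Stratum 2 (Some college): n = 412; a·d/n = 179·88/412 = 38.2330; b·c/n = 88·57/412 = 12.1748
Stratum 3 (≥ Bachelor's): n = 442; a·d/n = 145·118/442 = 38.7104; b·c/n = 158·21/442 = 7.5068
OR_MH = (22.5000 + 38.2330 + 38.7104) / (4.8214 + 12.1748 + 7.5068) = 99.4434 / 24.5030 = 4.05842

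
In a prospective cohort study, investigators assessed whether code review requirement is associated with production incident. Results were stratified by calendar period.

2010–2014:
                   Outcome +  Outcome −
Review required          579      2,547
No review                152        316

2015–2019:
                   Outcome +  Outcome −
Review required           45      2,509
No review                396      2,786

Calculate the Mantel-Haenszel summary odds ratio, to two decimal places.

OR_MH = Σ(aᵢdᵢ/nᵢ) / Σ(bᵢcᵢ/nᵢ), where nᵢ is the stratum total.
Stratum 1 (2010–2014): n = 3594; a·d/n = 579·316/3594 = 50.9082; b·c/n = 2547·152/3594 = 107.7195
Stratum 2 (2015–2019): n = 5736; a·d/n = 45·2786/5736 = 21.8567; b·c/n = 2509·396/5736 = 173.2155
OR_MH = (50.9082 + 21.8567) / (107.7195 + 173.2155) = 72.7649 / 280.9350 = 0.25901

0.26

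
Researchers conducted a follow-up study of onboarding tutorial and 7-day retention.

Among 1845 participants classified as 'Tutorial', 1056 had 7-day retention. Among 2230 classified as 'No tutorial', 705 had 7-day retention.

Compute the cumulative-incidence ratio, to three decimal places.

From the description: a = 1056, b = 789, c = 705, d = 1525.
Risk in exposed = 1056/1845 = 0.57236; risk in unexposed = 705/2230 = 0.31614.
RR = 0.57236 / 0.31614 = 1.81044
The risk among the exposed is 1.81 times that among the unexposed.

1.810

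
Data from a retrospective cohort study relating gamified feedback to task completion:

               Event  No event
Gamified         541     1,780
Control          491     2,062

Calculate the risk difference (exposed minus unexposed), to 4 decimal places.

Cells: a = 541, b = 1780, c = 491, d = 2062.
Risk in exposed = 541/2321 = 0.233089; risk in unexposed = 491/2553 = 0.192323.
Risk difference = 0.233089 − 0.192323 = 0.040766

0.0408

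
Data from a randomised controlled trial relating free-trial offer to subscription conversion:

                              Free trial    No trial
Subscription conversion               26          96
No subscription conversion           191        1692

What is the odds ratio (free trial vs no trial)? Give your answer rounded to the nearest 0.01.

Reading the table with exposure as columns: a = 26 (Free trial, case), b = 191 (Free trial, non-case), c = 96 (No trial, case), d = 1692.
OR = (a·d)/(b·c) = (26 × 1692) / (191 × 96) = 43992 / 18336 = 2.39921
The odds of subscription conversion are about 2.40 times as high in the free trial group.

2.40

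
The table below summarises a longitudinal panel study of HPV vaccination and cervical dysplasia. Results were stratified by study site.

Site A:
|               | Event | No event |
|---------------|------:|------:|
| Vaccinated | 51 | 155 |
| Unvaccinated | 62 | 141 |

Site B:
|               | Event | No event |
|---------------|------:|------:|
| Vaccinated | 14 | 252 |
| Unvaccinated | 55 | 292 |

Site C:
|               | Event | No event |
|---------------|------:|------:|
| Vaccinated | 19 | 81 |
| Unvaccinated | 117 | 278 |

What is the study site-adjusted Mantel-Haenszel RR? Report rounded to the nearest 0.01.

RR_MH = Σ(aᵢ·n₀ᵢ/nᵢ) / Σ(cᵢ·n₁ᵢ/nᵢ), with n₁ᵢ = aᵢ+bᵢ (exposed), n₀ᵢ = cᵢ+dᵢ (unexposed), nᵢ = n₁ᵢ+n₀ᵢ.
Stratum 1 (Site A): n₁ = 206, n₀ = 203, n = 409; a·n₀/n = 51·203/409 = 25.3130; c·n₁/n = 62·206/409 = 31.2274
Stratum 2 (Site B): n₁ = 266, n₀ = 347, n = 613; a·n₀/n = 14·347/613 = 7.9250; c·n₁/n = 55·266/613 = 23.8662
Stratum 3 (Site C): n₁ = 100, n₀ = 395, n = 495; a·n₀/n = 19·395/495 = 15.1616; c·n₁/n = 117·100/495 = 23.6364
RR_MH = (25.3130 + 7.9250 + 15.1616) / (31.2274 + 23.8662 + 23.6364) = 48.3995 / 78.7300 = 0.61475

0.61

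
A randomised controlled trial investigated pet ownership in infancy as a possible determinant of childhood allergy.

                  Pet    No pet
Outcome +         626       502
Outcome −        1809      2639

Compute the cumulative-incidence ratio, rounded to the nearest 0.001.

Reading the table with exposure as columns: a = 626 (Pet, case), b = 1809 (Pet, non-case), c = 502 (No pet, case), d = 2639.
Risk in exposed = 626/2435 = 0.25708; risk in unexposed = 502/3141 = 0.15982.
RR = 0.25708 / 0.15982 = 1.60857
The risk among the exposed is 1.61 times that among the unexposed.

1.609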